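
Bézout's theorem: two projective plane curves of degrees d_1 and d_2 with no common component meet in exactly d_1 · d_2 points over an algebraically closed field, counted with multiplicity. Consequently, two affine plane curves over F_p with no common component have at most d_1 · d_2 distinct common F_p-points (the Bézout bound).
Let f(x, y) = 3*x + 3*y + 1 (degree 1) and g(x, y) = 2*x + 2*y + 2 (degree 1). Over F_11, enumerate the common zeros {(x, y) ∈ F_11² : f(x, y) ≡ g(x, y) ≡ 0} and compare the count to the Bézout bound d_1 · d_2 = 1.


Common zeros: ∅; count = 0; Bézout bound = 1.

deg(f) = 1, deg(g) = 1, so Bézout bound = 1.
Scan x ∈ F_11. For each x, list the y ∈ F_11 with f(x, y) ≡ 0 and those with g(x, y) ≡ 0 (mod 11); the common zeros in that column are the intersection.
  x = 0: f ≡ 0 at y ∈ {7}; g ≡ 0 at y ∈ {10}; common: ∅.
  x = 1: f ≡ 0 at y ∈ {6}; g ≡ 0 at y ∈ {9}; common: ∅.
  x = 2: f ≡ 0 at y ∈ {5}; g ≡ 0 at y ∈ {8}; common: ∅.
  x = 3: f ≡ 0 at y ∈ {4}; g ≡ 0 at y ∈ {7}; common: ∅.
  x = 4: f ≡ 0 at y ∈ {3}; g ≡ 0 at y ∈ {6}; common: ∅.
  x = 5: f ≡ 0 at y ∈ {2}; g ≡ 0 at y ∈ {5}; common: ∅.
  x = 6: f ≡ 0 at y ∈ {1}; g ≡ 0 at y ∈ {4}; common: ∅.
  x = 7: f ≡ 0 at y ∈ {0}; g ≡ 0 at y ∈ {3}; common: ∅.
  x = 8: f ≡ 0 at y ∈ {10}; g ≡ 0 at y ∈ {2}; common: ∅.
  x = 9: f ≡ 0 at y ∈ {9}; g ≡ 0 at y ∈ {1}; common: ∅.
  x = 10: f ≡ 0 at y ∈ {8}; g ≡ 0 at y ∈ {0}; common: ∅.
Collecting: common zeros = ∅, so the count is 0.
Comparison with the Bézout bound: 0 ≤ 1 = deg(f)·deg(g), as expected for curves with no common component (the affine F_11-count falls short of the bound because intersections may lie at infinity, over extension fields, or carry multiplicity).


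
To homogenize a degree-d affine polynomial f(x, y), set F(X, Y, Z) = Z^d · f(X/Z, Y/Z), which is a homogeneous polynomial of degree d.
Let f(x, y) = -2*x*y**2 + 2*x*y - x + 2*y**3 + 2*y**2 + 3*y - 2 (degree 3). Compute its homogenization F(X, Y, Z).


F(X, Y, Z) = -2*X*Y**2 + 2*X*Y*Z - X*Z**2 + 2*Y**3 + 2*Y**2*Z + 3*Y*Z**2 - 2*Z**3

deg(f) = 3.
Substitute x = X/Z, y = Y/Z into f, then multiply by Z^3.
  monomial -2·x^1·y^2 ↦ -2·X^1·Y^2·Z^0.
  monomial 2·x^1·y^1 ↦ 2·X^1·Y^1·Z^1.
  monomial -1·x^1·y^0 ↦ -1·X^1·Y^0·Z^2.
  monomial 2·x^0·y^3 ↦ 2·X^0·Y^3·Z^0.
  monomial 2·x^0·y^2 ↦ 2·X^0·Y^2·Z^1.
  monomial 3·x^0·y^1 ↦ 3·X^0·Y^1·Z^2.
  monomial -2·x^0·y^0 ↦ -2·X^0·Y^0·Z^3.
Collecting: F(X, Y, Z) = -2*X*Y**2 + 2*X*Y*Z - X*Z**2 + 2*Y**3 + 2*Y**2*Z + 3*Y*Z**2 - 2*Z**3.


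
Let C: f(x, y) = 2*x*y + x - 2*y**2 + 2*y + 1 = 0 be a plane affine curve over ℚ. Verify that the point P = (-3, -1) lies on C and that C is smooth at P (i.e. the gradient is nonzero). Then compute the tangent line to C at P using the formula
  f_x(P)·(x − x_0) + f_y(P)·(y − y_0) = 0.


Tangent line at P: -x - 3 = 0.

Step 1: f(-3, -1) = 0, so P lies on C.
Step 2: partial derivatives
  f_x(x, y) = 2*y + 1, f_y(x, y) = 2*x - 4*y + 2.
  f_x(P) = -1, f_y(P) = 0 (gradient nonzero, so P is smooth).
Step 3: tangent line at P: -1·(x − -3) + 0·(y − -1) = 0.
Expanding: -x - 3 = 0.


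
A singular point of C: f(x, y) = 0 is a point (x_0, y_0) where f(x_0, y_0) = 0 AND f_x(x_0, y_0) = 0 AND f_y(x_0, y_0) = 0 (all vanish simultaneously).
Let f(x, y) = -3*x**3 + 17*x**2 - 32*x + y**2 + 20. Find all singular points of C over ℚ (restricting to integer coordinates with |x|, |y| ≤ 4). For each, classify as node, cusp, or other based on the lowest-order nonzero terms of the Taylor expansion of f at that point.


Singular points: {(2, 0)}; classification: node.

Compute partial derivatives:
  f_x = -9*x**2 + 34*x - 32.
  f_y = 2*y.
Scan x_0 ∈ {−4, ..., 4}. For each x_0, f_y(x_0, y) is a polynomial in y; find its integer roots y ∈ {−4, ..., 4}, then test f_x and f at those candidates.
  x = -4: f_y(-4, y) = 2*y; vanishes at y ∈ {0}. (-4, 0): f_x = -312 ≠ 0.
  x = -3: f_y(-3, y) = 2*y; vanishes at y ∈ {0}. (-3, 0): f_x = -215 ≠ 0.
  x = -2: f_y(-2, y) = 2*y; vanishes at y ∈ {0}. (-2, 0): f_x = -136 ≠ 0.
  x = -1: f_y(-1, y) = 2*y; vanishes at y ∈ {0}. (-1, 0): f_x = -75 ≠ 0.
  x = 0: f_y(0, y) = 2*y; vanishes at y ∈ {0}. (0, 0): f_x = -32 ≠ 0.
  x = 1: f_y(1, y) = 2*y; vanishes at y ∈ {0}. (1, 0): f_x = -7 ≠ 0.
  x = 2: f_y(2, y) = 2*y; vanishes at y ∈ {0}. (2, 0): f_x = 0, f = 0 — SINGULAR.
  x = 3: f_y(3, y) = 2*y; vanishes at y ∈ {0}. (3, 0): f_x = -11 ≠ 0.
  x = 4: f_y(4, y) = 2*y; vanishes at y ∈ {0}. (4, 0): f_x = -40 ≠ 0.
Only singular point on the grid: (2, 0).
Classify: substitute x = 2 + u, y = 0 + v and expand: f = -3*u**3 - u**2 + v**2.
No constant or linear terms (consistent with a singular point). Quadratic part: -u**2 + v**2. Cubic part: -3*u**3.
The quadratic part v**2 - u**2 = (v − u)(v + u) splits into two distinct linear factors, so there are two distinct tangent lines y − 0 = ±(x − 2) — this is a node (ordinary double point).
Classification: node.


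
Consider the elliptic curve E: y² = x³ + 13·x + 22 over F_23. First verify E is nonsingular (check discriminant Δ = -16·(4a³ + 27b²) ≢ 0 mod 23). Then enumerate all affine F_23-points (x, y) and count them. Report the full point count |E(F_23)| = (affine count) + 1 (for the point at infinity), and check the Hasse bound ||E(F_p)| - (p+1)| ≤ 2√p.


Affine points = {(1, 6), (1, 17), (4, 0), (10, 5), (10, 18), (11, 1), (11, 22), (14, 2), (14, 21), (15, 2), (15, 21), (16, 5), (16, 18), (17, 2), (17, 21), (18, 4), (18, 19), (20, 5), (20, 18), (22, 10), (22, 13)}; affine count = 21; |E(F_23)| = 22.

Discriminant check: Δ ∝ 4a³ + 27b² = 4·13³ + 27·22² = 4·2197 + 27·484 ≡ 6 (mod 23). Nonzero ⇒ E is nonsingular.
For each x ∈ F_23, compute rhs = x³ + 13·x + 22 mod 23, then count y ∈ F_23 with y² ≡ rhs.
  x = 0: rhs = 22, matching y values: none (0 points).
  x = 1: rhs = 13, matching y values: 6, 17 (2 points).
  x = 2: rhs = 10, matching y values: none (0 points).
  x = 3: rhs = 19, matching y values: none (0 points).
  x = 4: rhs = 0, matching y values: 0 (1 points).
  x = 5: rhs = 5, matching y values: none (0 points).
  x = 6: rhs = 17, matching y values: none (0 points).
  x = 7: rhs = 19, matching y values: none (0 points).
  x = 8: rhs = 17, matching y values: none (0 points).
  x = 9: rhs = 17, matching y values: none (0 points).
  x = 10: rhs = 2, matching y values: 5, 18 (2 points).
  x = 11: rhs = 1, matching y values: 1, 22 (2 points).
  x = 12: rhs = 20, matching y values: none (0 points).
  x = 13: rhs = 19, matching y values: none (0 points).
  x = 14: rhs = 4, matching y values: 2, 21 (2 points).
  x = 15: rhs = 4, matching y values: 2, 21 (2 points).
  x = 16: rhs = 2, matching y values: 5, 18 (2 points).
  x = 17: rhs = 4, matching y values: 2, 21 (2 points).
  x = 18: rhs = 16, matching y values: 4, 19 (2 points).
  x = 19: rhs = 21, matching y values: none (0 points).
  x = 20: rhs = 2, matching y values: 5, 18 (2 points).
  x = 21: rhs = 11, matching y values: none (0 points).
  x = 22: rhs = 8, matching y values: 10, 13 (2 points).
Total affine count: 21.
Full point count |E(F_23)| = 21 + 1 = 22.
Hasse bound: |22 − (23+1)| = |-2| = 2 ≤ 2√23 ≈ 9.5917 ✓.


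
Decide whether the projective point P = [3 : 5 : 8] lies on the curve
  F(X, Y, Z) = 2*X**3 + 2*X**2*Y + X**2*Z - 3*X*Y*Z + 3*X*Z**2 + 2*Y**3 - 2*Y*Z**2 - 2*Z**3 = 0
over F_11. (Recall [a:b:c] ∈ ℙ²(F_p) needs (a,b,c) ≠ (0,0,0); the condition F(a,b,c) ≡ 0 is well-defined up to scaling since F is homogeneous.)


F(3,5,8) ≡ 8 (mod 11); P is NOT on the curve.

Evaluate F(3, 5, 8) term-by-term (mod 11).
  2*X**3 ↦ 2·27·1·1 = 54
  2*X**2*Y ↦ 2·9·5·1 = 90
  X**2*Z ↦ 1·9·1·8 = 72
  -3*X*Y*Z ↦ -3·3·5·8 = -360
  3*X*Z**2 ↦ 3·3·1·64 = 576
  2*Y**3 ↦ 2·1·125·1 = 250
  -2*Y*Z**2 ↦ -2·1·5·64 = -640
  -2*Z**3 ↦ -2·1·1·512 = -1024
Sum: F(3, 5, 8) = (54) + (90) + (72) + (-360) + (576) + (250) + (-640) + (-1024) = -982.
Reducing mod 11: -982 ≡ 8 (mod 11).
Since F(a, b, c) ≡ 8 ≠ 0 (mod 11), P does NOT lie on the curve.


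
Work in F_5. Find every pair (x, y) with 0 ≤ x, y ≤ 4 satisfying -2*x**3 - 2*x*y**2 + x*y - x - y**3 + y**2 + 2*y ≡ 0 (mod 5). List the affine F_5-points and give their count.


Affine F_5-points: {(0, 0), (0, 2), (0, 4), (1, 3), (2, 2), (2, 3), (3, 2)}; count = 7.

For each of the 25 pairs (x, y) ∈ F_5², evaluate f(x, y) mod 5. Record the zeros.
  x = 0: [0↦0, 1↦2, 2↦0, 3↦3, 4↦0]  zeros at y ∈ {0, 2, 4}
  x = 1: [0↦2, 1↦3, 2↦1, 3↦0, 4↦4]  zeros at y ∈ {3}
  x = 2: [0↦2, 1↦2, 2↦0, 3↦0, 4↦1]  zeros at y ∈ {2, 3}
  x = 3: [0↦3, 1↦2, 2↦0, 3↦1, 4↦4]  zeros at y ∈ {2}
  x = 4: [0↦3, 1↦1, 2↦4, 3↦1, 4↦1]  zeros at y ∈ ∅
Collecting zeros: affine points = {(0, 0), (0, 2), (0, 4), (1, 3), (2, 2), (2, 3), (3, 2)}.
Total count |C(F_5)_aff| = 7.


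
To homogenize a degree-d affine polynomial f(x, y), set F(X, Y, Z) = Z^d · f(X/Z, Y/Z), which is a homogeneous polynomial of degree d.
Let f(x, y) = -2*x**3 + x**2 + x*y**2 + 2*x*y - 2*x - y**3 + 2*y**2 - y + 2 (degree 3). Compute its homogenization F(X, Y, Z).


F(X, Y, Z) = -2*X**3 + X**2*Z + X*Y**2 + 2*X*Y*Z - 2*X*Z**2 - Y**3 + 2*Y**2*Z - Y*Z**2 + 2*Z**3

deg(f) = 3.
Substitute x = X/Z, y = Y/Z into f, then multiply by Z^3.
  monomial -2·x^3·y^0 ↦ -2·X^3·Y^0·Z^0.
  monomial 1·x^2·y^0 ↦ 1·X^2·Y^0·Z^1.
  monomial 1·x^1·y^2 ↦ 1·X^1·Y^2·Z^0.
  monomial 2·x^1·y^1 ↦ 2·X^1·Y^1·Z^1.
  monomial -2·x^1·y^0 ↦ -2·X^1·Y^0·Z^2.
  monomial -1·x^0·y^3 ↦ -1·X^0·Y^3·Z^0.
  monomial 2·x^0·y^2 ↦ 2·X^0·Y^2·Z^1.
  monomial -1·x^0·y^1 ↦ -1·X^0·Y^1·Z^2.
  monomial 2·x^0·y^0 ↦ 2·X^0·Y^0·Z^3.
Collecting: F(X, Y, Z) = -2*X**3 + X**2*Z + X*Y**2 + 2*X*Y*Z - 2*X*Z**2 - Y**3 + 2*Y**2*Z - Y*Z**2 + 2*Z**3.


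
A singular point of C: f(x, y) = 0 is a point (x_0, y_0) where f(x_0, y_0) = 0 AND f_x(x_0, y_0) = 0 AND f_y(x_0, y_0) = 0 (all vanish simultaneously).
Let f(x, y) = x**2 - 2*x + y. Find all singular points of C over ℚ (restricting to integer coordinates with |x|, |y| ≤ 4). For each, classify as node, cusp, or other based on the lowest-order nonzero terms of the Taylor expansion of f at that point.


No singular points in the scanned grid; C is smooth there.

Compute partial derivatives:
  f_x = 2*x - 2.
  f_y = 1.
f_y = 1 is a nonzero constant, so f_y never vanishes: no point (x, y) can satisfy f = f_x = f_y = 0. In particular no (x, y) ∈ {−4, ..., 4}² is singular; the curve is smooth.


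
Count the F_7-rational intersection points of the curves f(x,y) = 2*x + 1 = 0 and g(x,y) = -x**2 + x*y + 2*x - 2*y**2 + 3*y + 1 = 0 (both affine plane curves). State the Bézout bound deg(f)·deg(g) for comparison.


Common zeros: ∅; count = 0; Bézout bound = 2.

deg(f) = 1, deg(g) = 2, so Bézout bound = 2.
Scan x ∈ F_7. For each x, list the y ∈ F_7 with f(x, y) ≡ 0 and those with g(x, y) ≡ 0 (mod 7); the common zeros in that column are the intersection.
  x = 0: f ≡ 0 at y ∈ ∅; g ≡ 0 at y ∈ ∅; common: ∅.
  x = 1: f ≡ 0 at y ∈ ∅; g ≡ 0 at y ∈ {4, 5}; common: ∅.
  x = 2: f ≡ 0 at y ∈ ∅; g ≡ 0 at y ∈ ∅; common: ∅.
  x = 3: f ≡ 0 at y ∈ {0, 1, 2, 3, 4, 5, 6}; g ≡ 0 at y ∈ ∅; common: ∅.
  x = 4: f ≡ 0 at y ∈ ∅; g ≡ 0 at y ∈ {0}; common: ∅.
  x = 5: f ≡ 0 at y ∈ ∅; g ≡ 0 at y ∈ {0, 4}; common: ∅.
  x = 6: f ≡ 0 at y ∈ ∅; g ≡ 0 at y ∈ {3, 5}; common: ∅.
Collecting: common zeros = ∅, so the count is 0.
Comparison with the Bézout bound: 0 ≤ 2 = deg(f)·deg(g), as expected for curves with no common component (the affine F_7-count falls short of the bound because intersections may lie at infinity, over extension fields, or carry multiplicity).


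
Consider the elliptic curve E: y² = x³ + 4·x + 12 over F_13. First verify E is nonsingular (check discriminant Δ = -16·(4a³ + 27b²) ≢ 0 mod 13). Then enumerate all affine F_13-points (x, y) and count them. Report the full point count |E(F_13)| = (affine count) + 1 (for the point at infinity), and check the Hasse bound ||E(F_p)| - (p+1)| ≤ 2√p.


Affine points = {(0, 5), (0, 8), (1, 2), (1, 11), (3, 5), (3, 8), (4, 1), (4, 12), (5, 1), (5, 12), (8, 6), (8, 7), (9, 6), (9, 7), (10, 5), (10, 8), (11, 3), (11, 10)}; affine count = 18; |E(F_13)| = 19.

Discriminant check: Δ ∝ 4a³ + 27b² = 4·4³ + 27·12² = 4·64 + 27·144 ≡ 10 (mod 13). Nonzero ⇒ E is nonsingular.
For each x ∈ F_13, compute rhs = x³ + 4·x + 12 mod 13, then count y ∈ F_13 with y² ≡ rhs.
  x = 0: rhs = 12, matching y values: 5, 8 (2 points).
  x = 1: rhs = 4, matching y values: 2, 11 (2 points).
  x = 2: rhs = 2, matching y values: none (0 points).
  x = 3: rhs = 12, matching y values: 5, 8 (2 points).
  x = 4: rhs = 1, matching y values: 1, 12 (2 points).
  x = 5: rhs = 1, matching y values: 1, 12 (2 points).
  x = 6: rhs = 5, matching y values: none (0 points).
  x = 7: rhs = 6, matching y values: none (0 points).
  x = 8: rhs = 10, matching y values: 6, 7 (2 points).
  x = 9: rhs = 10, matching y values: 6, 7 (2 points).
  x = 10: rhs = 12, matching y values: 5, 8 (2 points).
  x = 11: rhs = 9, matching y values: 3, 10 (2 points).
  x = 12: rhs = 7, matching y values: none (0 points).
Total affine count: 18.
Full point count |E(F_13)| = 18 + 1 = 19.
Hasse bound: |19 − (13+1)| = |5| = 5 ≤ 2√13 ≈ 7.2111 ✓.


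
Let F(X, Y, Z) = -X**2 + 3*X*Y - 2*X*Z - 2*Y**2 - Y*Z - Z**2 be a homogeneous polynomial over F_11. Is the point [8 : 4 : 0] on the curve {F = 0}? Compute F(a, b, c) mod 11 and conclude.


F(8,4,0) ≡ 0 (mod 11); P is on the curve.

Evaluate F(8, 4, 0) term-by-term (mod 11).
  -X**2 ↦ -1·64·1·1 = -64
  3*X*Y ↦ 3·8·4·1 = 96
  -2*X*Z ↦ -2·8·1·0 = 0
  -2*Y**2 ↦ -2·1·16·1 = -32
  -Y*Z ↦ -1·1·4·0 = 0
  -Z**2 ↦ -1·1·1·0 = 0
Sum: F(8, 4, 0) = (-64) + (96) + (0) + (-32) + (0) + (0) = 0.
Reducing mod 11: 0 ≡ 0 (mod 11).
Since F(a, b, c) ≡ 0 (mod 11), P lies on the curve.


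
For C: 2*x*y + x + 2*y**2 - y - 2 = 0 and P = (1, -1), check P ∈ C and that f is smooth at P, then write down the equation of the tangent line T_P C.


Tangent line at P: -x - 3*y - 2 = 0.

Step 1: f(1, -1) = 0, so P lies on C.
Step 2: partial derivatives
  f_x(x, y) = 2*y + 1, f_y(x, y) = 2*x + 4*y - 1.
  f_x(P) = -1, f_y(P) = -3 (gradient nonzero, so P is smooth).
Step 3: tangent line at P: -1·(x − 1) + -3·(y − -1) = 0.
Expanding: -x - 3*y - 2 = 0.


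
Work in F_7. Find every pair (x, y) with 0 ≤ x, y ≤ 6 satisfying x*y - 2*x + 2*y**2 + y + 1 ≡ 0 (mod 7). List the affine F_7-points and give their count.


Affine F_7-points: {(0, 5), (3, 6), (4, 0), (4, 1), (6, 3), (6, 4)}; count = 6.

For each of the 49 pairs (x, y) ∈ F_7², evaluate f(x, y) mod 7. Record the zeros.
  x = 0: [0↦1, 1↦4, 2↦4, 3↦1, 4↦2, 5↦0, 6↦2]  zeros at y ∈ {5}
  x = 1: [0↦6, 1↦3, 2↦4, 3↦2, 4↦4, 5↦3, 6↦6]  zeros at y ∈ ∅
  x = 2: [0↦4, 1↦2, 2↦4, 3↦3, 4↦6, 5↦6, 6↦3]  zeros at y ∈ ∅
  x = 3: [0↦2, 1↦1, 2↦4, 3↦4, 4↦1, 5↦2, 6↦0]  zeros at y ∈ {6}
  x = 4: [0↦0, 1↦0, 2↦4, 3↦5, 4↦3, 5↦5, 6↦4]  zeros at y ∈ {0, 1}
  x = 5: [0↦5, 1↦6, 2↦4, 3↦6, 4↦5, 5↦1, 6↦1]  zeros at y ∈ ∅
  x = 6: [0↦3, 1↦5, 2↦4, 3↦0, 4↦0, 5↦4, 6↦5]  zeros at y ∈ {3, 4}
Collecting zeros: affine points = {(0, 5), (3, 6), (4, 0), (4, 1), (6, 3), (6, 4)}.
Total count |C(F_7)_aff| = 6.


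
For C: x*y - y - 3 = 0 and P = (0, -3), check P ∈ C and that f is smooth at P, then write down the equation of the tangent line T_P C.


Tangent line at P: -3*x - y - 3 = 0.

Step 1: f(0, -3) = 0, so P lies on C.
Step 2: partial derivatives
  f_x(x, y) = y, f_y(x, y) = x - 1.
  f_x(P) = -3, f_y(P) = -1 (gradient nonzero, so P is smooth).
Step 3: tangent line at P: -3·(x − 0) + -1·(y − -3) = 0.
Expanding: -3*x - y - 3 = 0.


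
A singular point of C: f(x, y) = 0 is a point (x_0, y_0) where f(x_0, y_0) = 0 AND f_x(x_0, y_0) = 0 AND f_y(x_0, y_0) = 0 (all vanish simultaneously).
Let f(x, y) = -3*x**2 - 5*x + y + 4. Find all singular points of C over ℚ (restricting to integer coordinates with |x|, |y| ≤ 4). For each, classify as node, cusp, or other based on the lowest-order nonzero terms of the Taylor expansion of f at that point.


No singular points in the scanned grid; C is smooth there.

Compute partial derivatives:
  f_x = -6*x - 5.
  f_y = 1.
f_y = 1 is a nonzero constant, so f_y never vanishes: no point (x, y) can satisfy f = f_x = f_y = 0. In particular no (x, y) ∈ {−4, ..., 4}² is singular; the curve is smooth.


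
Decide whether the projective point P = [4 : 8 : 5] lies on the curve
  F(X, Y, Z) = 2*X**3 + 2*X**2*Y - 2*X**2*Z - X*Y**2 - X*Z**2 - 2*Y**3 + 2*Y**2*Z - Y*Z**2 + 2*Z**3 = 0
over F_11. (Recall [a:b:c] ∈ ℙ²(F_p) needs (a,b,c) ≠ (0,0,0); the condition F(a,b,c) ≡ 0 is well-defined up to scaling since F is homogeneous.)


F(4,8,5) ≡ 7 (mod 11); P is NOT on the curve.

Evaluate F(4, 8, 5) term-by-term (mod 11).
  2*X**3 ↦ 2·64·1·1 = 128
  2*X**2*Y ↦ 2·16·8·1 = 256
  -2*X**2*Z ↦ -2·16·1·5 = -160
  -X*Y**2 ↦ -1·4·64·1 = -256
  -X*Z**2 ↦ -1·4·1·25 = -100
  -2*Y**3 ↦ -2·1·512·1 = -1024
  2*Y**2*Z ↦ 2·1·64·5 = 640
  -Y*Z**2 ↦ -1·1·8·25 = -200
  2*Z**3 ↦ 2·1·1·125 = 250
Sum: F(4, 8, 5) = (128) + (256) + (-160) + (-256) + (-100) + (-1024) + (640) + (-200) + (250) = -466.
Reducing mod 11: -466 ≡ 7 (mod 11).
Since F(a, b, c) ≡ 7 ≠ 0 (mod 11), P does NOT lie on the curve.


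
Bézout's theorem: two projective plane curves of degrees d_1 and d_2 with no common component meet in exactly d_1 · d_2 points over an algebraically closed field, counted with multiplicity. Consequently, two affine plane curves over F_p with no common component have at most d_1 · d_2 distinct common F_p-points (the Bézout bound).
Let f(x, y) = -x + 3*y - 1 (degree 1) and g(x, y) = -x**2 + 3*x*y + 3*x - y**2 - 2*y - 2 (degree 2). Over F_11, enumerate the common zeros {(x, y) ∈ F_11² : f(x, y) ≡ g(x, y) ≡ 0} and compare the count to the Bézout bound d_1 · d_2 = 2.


Common zeros: ∅; count = 0; Bézout bound = 2.

deg(f) = 1, deg(g) = 2, so Bézout bound = 2.
Scan x ∈ F_11. For each x, list the y ∈ F_11 with f(x, y) ≡ 0 and those with g(x, y) ≡ 0 (mod 11); the common zeros in that column are the intersection.
  x = 0: f ≡ 0 at y ∈ {4}; g ≡ 0 at y ∈ ∅; common: ∅.
  x = 1: f ≡ 0 at y ∈ {8}; g ≡ 0 at y ∈ {0, 1}; common: ∅.
  x = 2: f ≡ 0 at y ∈ {1}; g ≡ 0 at y ∈ {0, 4}; common: ∅.
  x = 3: f ≡ 0 at y ∈ {5}; g ≡ 0 at y ∈ ∅; common: ∅.
  x = 4: f ≡ 0 at y ∈ {9}; g ≡ 0 at y ∈ ∅; common: ∅.
  x = 5: f ≡ 0 at y ∈ {2}; g ≡ 0 at y ∈ {1}; common: ∅.
  x = 6: f ≡ 0 at y ∈ {6}; g ≡ 0 at y ∈ {8}; common: ∅.
  x = 7: f ≡ 0 at y ∈ {10}; g ≡ 0 at y ∈ ∅; common: ∅.
  x = 8: f ≡ 0 at y ∈ {3}; g ≡ 0 at y ∈ ∅; common: ∅.
  x = 9: f ≡ 0 at y ∈ {7}; g ≡ 0 at y ∈ {5, 9}; common: ∅.
  x = 10: f ≡ 0 at y ∈ {0}; g ≡ 0 at y ∈ {8, 9}; common: ∅.
Collecting: common zeros = ∅, so the count is 0.
Comparison with the Bézout bound: 0 ≤ 2 = deg(f)·deg(g), as expected for curves with no common component (the affine F_11-count falls short of the bound because intersections may lie at infinity, over extension fields, or carry multiplicity).


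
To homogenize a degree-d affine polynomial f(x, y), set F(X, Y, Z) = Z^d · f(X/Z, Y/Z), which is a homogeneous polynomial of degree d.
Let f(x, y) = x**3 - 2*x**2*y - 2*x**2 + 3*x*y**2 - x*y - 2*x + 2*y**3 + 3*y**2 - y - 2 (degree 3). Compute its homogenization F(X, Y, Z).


F(X, Y, Z) = X**3 - 2*X**2*Y - 2*X**2*Z + 3*X*Y**2 - X*Y*Z - 2*X*Z**2 + 2*Y**3 + 3*Y**2*Z - Y*Z**2 - 2*Z**3

deg(f) = 3.
Substitute x = X/Z, y = Y/Z into f, then multiply by Z^3.
  monomial 1·x^3·y^0 ↦ 1·X^3·Y^0·Z^0.
  monomial -2·x^2·y^1 ↦ -2·X^2·Y^1·Z^0.
  monomial -2·x^2·y^0 ↦ -2·X^2·Y^0·Z^1.
  monomial 3·x^1·y^2 ↦ 3·X^1·Y^2·Z^0.
  monomial -1·x^1·y^1 ↦ -1·X^1·Y^1·Z^1.
  monomial -2·x^1·y^0 ↦ -2·X^1·Y^0·Z^2.
  monomial 2·x^0·y^3 ↦ 2·X^0·Y^3·Z^0.
  monomial 3·x^0·y^2 ↦ 3·X^0·Y^2·Z^1.
  monomial -1·x^0·y^1 ↦ -1·X^0·Y^1·Z^2.
  monomial -2·x^0·y^0 ↦ -2·X^0·Y^0·Z^3.
Collecting: F(X, Y, Z) = X**3 - 2*X**2*Y - 2*X**2*Z + 3*X*Y**2 - X*Y*Z - 2*X*Z**2 + 2*Y**3 + 3*Y**2*Z - Y*Z**2 - 2*Z**3.


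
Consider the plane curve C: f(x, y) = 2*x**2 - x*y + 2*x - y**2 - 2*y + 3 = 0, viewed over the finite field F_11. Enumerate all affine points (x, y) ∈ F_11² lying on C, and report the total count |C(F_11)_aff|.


Affine F_11-points: {(0, 1), (0, 8), (1, 3), (1, 5), (3, 8), (3, 9), (5, 1), (5, 3), (6, 5), (6, 9)}; count = 10.

For each of the 121 pairs (x, y) ∈ F_11², evaluate f(x, y) mod 11. Record the zeros.
  x = 0: [0↦3, 1↦0, 2↦6, 3↦10, 4↦1, 5↦1, 6↦10, 7↦6, 8↦0, 9↦3, 10↦4]  zeros at y ∈ {1, 8}
  x = 1: [0↦7, 1↦3, 2↦8, 3↦0, 4↦1, 5↦0, 6↦8, 7↦3, 8↦7, 9↦9, 10↦9]  zeros at y ∈ {3, 5}
  x = 2: [0↦4, 1↦10, 2↦3, 3↦5, 4↦5, 5↦3, 6↦10, 7↦4, 8↦7, 9↦8, 10↦7]  zeros at y ∈ ∅
  x = 3: [0↦5, 1↦10, 2↦2, 3↦3, 4↦2, 5↦10, 6↦5, 7↦9, 8↦0, 9↦0, 10↦9]  zeros at y ∈ {8, 9}
  x = 4: [0↦10, 1↦3, 2↦5, 3↦5, 4↦3, 5↦10, 6↦4, 7↦7, 8↦8, 9↦7, 10↦4]  zeros at y ∈ ∅
  x = 5: [0↦8, 1↦0, 2↦1, 3↦0, 4↦8, 5↦3, 6↦7, 7↦9, 8↦9, 9↦7, 10↦3]  zeros at y ∈ {1, 3}
  x = 6: [0↦10, 1↦1, 2↦1, 3↦10, 4↦6, 5↦0, 6↦3, 7↦4, 8↦3, 9↦0, 10↦6]  zeros at y ∈ {5, 9}
  x = 7: [0↦5, 1↦6, 2↦5, 3↦2, 4↦8, 5↦1, 6↦3, 7↦3, 8↦1, 9↦8, 10↦2]  zeros at y ∈ ∅
  x = 8: [0↦4, 1↦4, 2↦2, 3↦9, 4↦3, 5↦6, 6↦7, 7↦6, 8↦3, 9↦9, 10↦2]  zeros at y ∈ ∅
  x = 9: [0↦7, 1↦6, 2↦3, 3↦9, 4↦2, 5↦4, 6↦4, 7↦2, 8↦9, 9↦3, 10↦6]  zeros at y ∈ ∅
  x = 10: [0↦3, 1↦1, 2↦8, 3↦2, 4↦5, 5↦6, 6↦5, 7↦2, 8↦8, 9↦1, 10↦3]  zeros at y ∈ ∅
Collecting zeros: affine points = {(0, 1), (0, 8), (1, 3), (1, 5), (3, 8), (3, 9), (5, 1), (5, 3), (6, 5), (6, 9)}.
Total count |C(F_11)_aff| = 10.


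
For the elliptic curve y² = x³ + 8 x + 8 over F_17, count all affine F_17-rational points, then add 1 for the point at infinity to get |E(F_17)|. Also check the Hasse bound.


Affine points = {(0, 5), (0, 12), (1, 0), (2, 7), (2, 10), (3, 5), (3, 12), (4, 6), (4, 11), (6, 0), (7, 4), (7, 13), (10, 0), (11, 4), (11, 13), (12, 8), (12, 9), (14, 5), (14, 12), (15, 1), (15, 16), (16, 4), (16, 13)}; affine count = 23; |E(F_17)| = 24.

Discriminant check: Δ ∝ 4a³ + 27b² = 4·8³ + 27·8² = 4·512 + 27·64 ≡ 2 (mod 17). Nonzero ⇒ E is nonsingular.
For each x ∈ F_17, compute rhs = x³ + 8·x + 8 mod 17, then count y ∈ F_17 with y² ≡ rhs.
  x = 0: rhs = 8, matching y values: 5, 12 (2 points).
  x = 1: rhs = 0, matching y values: 0 (1 points).
  x = 2: rhs = 15, matching y values: 7, 10 (2 points).
  x = 3: rhs = 8, matching y values: 5, 12 (2 points).
  x = 4: rhs = 2, matching y values: 6, 11 (2 points).
  x = 5: rhs = 3, matching y values: none (0 points).
  x = 6: rhs = 0, matching y values: 0 (1 points).
  x = 7: rhs = 16, matching y values: 4, 13 (2 points).
  x = 8: rhs = 6, matching y values: none (0 points).
  x = 9: rhs = 10, matching y values: none (0 points).
  x = 10: rhs = 0, matching y values: 0 (1 points).
  x = 11: rhs = 16, matching y values: 4, 13 (2 points).
  x = 12: rhs = 13, matching y values: 8, 9 (2 points).
  x = 13: rhs = 14, matching y values: none (0 points).
  x = 14: rhs = 8, matching y values: 5, 12 (2 points).
  x = 15: rhs = 1, matching y values: 1, 16 (2 points).
  x = 16: rhs = 16, matching y values: 4, 13 (2 points).
Total affine count: 23.
Full point count |E(F_17)| = 23 + 1 = 24.
Hasse bound: |24 − (17+1)| = |6| = 6 ≤ 2√17 ≈ 8.2462 ✓.


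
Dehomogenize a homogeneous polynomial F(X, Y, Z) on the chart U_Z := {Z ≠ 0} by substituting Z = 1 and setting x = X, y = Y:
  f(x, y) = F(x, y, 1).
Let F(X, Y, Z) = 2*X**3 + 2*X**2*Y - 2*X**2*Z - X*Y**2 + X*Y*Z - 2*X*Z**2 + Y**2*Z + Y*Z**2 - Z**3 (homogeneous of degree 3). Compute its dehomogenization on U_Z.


f(x, y) = 2*x**3 + 2*x**2*y - 2*x**2 - x*y**2 + x*y - 2*x + y**2 + y - 1

On U_Z we set Z = 1. Each monomial c·X^i·Y^j·Z^k in F becomes c·x^i·y^j·1^k = c·x^i·y^j.
Substituting Z = 1: F(X, Y, 1) = 2*x**3 + 2*x**2*y - 2*x**2 - x*y**2 + x*y - 2*x + y**2 + y - 1.
Note: deg(f) ≤ deg(F) = 3; strict inequality happens when F is divisible by Z (lost terms).


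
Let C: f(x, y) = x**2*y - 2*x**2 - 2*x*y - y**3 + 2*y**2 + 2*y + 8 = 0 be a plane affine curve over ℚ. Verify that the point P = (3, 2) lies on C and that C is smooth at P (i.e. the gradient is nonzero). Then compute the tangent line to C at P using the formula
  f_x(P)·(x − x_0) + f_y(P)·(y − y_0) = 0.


Tangent line at P: -4*x + y + 10 = 0.

Step 1: f(3, 2) = 0, so P lies on C.
Step 2: partial derivatives
  f_x(x, y) = 2*x*y - 4*x - 2*y, f_y(x, y) = x**2 - 2*x - 3*y**2 + 4*y + 2.
  f_x(P) = -4, f_y(P) = 1 (gradient nonzero, so P is smooth).
Step 3: tangent line at P: -4·(x − 3) + 1·(y − 2) = 0.
Expanding: -4*x + y + 10 = 0.


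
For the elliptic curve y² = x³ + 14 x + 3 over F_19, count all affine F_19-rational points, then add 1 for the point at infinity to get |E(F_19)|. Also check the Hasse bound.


Affine points = {(2, 1), (2, 18), (4, 3), (4, 16), (7, 8), (7, 11), (8, 0), (11, 5), (11, 14), (13, 8), (13, 11), (14, 6), (14, 13), (15, 4), (15, 15), (17, 9), (17, 10), (18, 8), (18, 11)}; affine count = 19; |E(F_19)| = 20.

Discriminant check: Δ ∝ 4a³ + 27b² = 4·14³ + 27·3² = 4·2744 + 27·9 ≡ 9 (mod 19). Nonzero ⇒ E is nonsingular.
For each x ∈ F_19, compute rhs = x³ + 14·x + 3 mod 19, then count y ∈ F_19 with y² ≡ rhs.
  x = 0: rhs = 3, matching y values: none (0 points).
  x = 1: rhs = 18, matching y values: none (0 points).
  x = 2: rhs = 1, matching y values: 1, 18 (2 points).
  x = 3: rhs = 15, matching y values: none (0 points).
  x = 4: rhs = 9, matching y values: 3, 16 (2 points).
  x = 5: rhs = 8, matching y values: none (0 points).
  x = 6: rhs = 18, matching y values: none (0 points).
  x = 7: rhs = 7, matching y values: 8, 11 (2 points).
  x = 8: rhs = 0, matching y values: 0 (1 points).
  x = 9: rhs = 3, matching y values: none (0 points).
  x = 10: rhs = 3, matching y values: none (0 points).
  x = 11: rhs = 6, matching y values: 5, 14 (2 points).
  x = 12: rhs = 18, matching y values: none (0 points).
  x = 13: rhs = 7, matching y values: 8, 11 (2 points).
  x = 14: rhs = 17, matching y values: 6, 13 (2 points).
  x = 15: rhs = 16, matching y values: 4, 15 (2 points).
  x = 16: rhs = 10, matching y values: none (0 points).
  x = 17: rhs = 5, matching y values: 9, 10 (2 points).
  x = 18: rhs = 7, matching y values: 8, 11 (2 points).
Total affine count: 19.
Full point count |E(F_19)| = 19 + 1 = 20.
Hasse bound: |20 − (19+1)| = |0| = 0 ≤ 2√19 ≈ 8.7178 ✓.


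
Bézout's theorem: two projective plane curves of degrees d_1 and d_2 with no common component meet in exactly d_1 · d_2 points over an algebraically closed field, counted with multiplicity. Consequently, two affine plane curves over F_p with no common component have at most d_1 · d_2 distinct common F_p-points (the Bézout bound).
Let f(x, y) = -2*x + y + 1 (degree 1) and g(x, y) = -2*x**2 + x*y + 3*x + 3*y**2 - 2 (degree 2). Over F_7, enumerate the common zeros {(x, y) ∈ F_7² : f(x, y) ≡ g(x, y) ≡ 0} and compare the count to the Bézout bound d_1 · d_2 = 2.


Common zeros: ∅; count = 0; Bézout bound = 2.

deg(f) = 1, deg(g) = 2, so Bézout bound = 2.
Scan x ∈ F_7. For each x, list the y ∈ F_7 with f(x, y) ≡ 0 and those with g(x, y) ≡ 0 (mod 7); the common zeros in that column are the intersection.
  x = 0: f ≡ 0 at y ∈ {6}; g ≡ 0 at y ∈ ∅; common: ∅.
  x = 1: f ≡ 0 at y ∈ {1}; g ≡ 0 at y ∈ ∅; common: ∅.
  x = 2: f ≡ 0 at y ∈ {3}; g ≡ 0 at y ∈ ∅; common: ∅.
  x = 3: f ≡ 0 at y ∈ {5}; g ≡ 0 at y ∈ {2, 4}; common: ∅.
  x = 4: f ≡ 0 at y ∈ {0}; g ≡ 0 at y ∈ {4}; common: ∅.
  x = 5: f ≡ 0 at y ∈ {2}; g ≡ 0 at y ∈ {5}; common: ∅.
  x = 6: f ≡ 0 at y ∈ {4}; g ≡ 0 at y ∈ {0, 5}; common: ∅.
Collecting: common zeros = ∅, so the count is 0.
Comparison with the Bézout bound: 0 ≤ 2 = deg(f)·deg(g), as expected for curves with no common component (the affine F_7-count falls short of the bound because intersections may lie at infinity, over extension fields, or carry multiplicity).


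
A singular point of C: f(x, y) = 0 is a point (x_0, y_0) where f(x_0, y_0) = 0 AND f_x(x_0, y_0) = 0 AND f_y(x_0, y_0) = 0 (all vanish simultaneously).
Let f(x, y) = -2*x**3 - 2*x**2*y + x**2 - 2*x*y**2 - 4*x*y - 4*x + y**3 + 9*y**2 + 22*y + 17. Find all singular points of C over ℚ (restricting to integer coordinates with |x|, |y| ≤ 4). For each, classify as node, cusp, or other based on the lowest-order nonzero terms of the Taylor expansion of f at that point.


Singular points: {(1, -2)}; classification: node.

Compute partial derivatives:
  f_x = -6*x**2 - 4*x*y + 2*x - 2*y**2 - 4*y - 4.
  f_y = -2*x**2 - 4*x*y - 4*x + 3*y**2 + 18*y + 22.
Scan x_0 ∈ {−4, ..., 4}. For each x_0, f_y(x_0, y) is a polynomial in y; find its integer roots y ∈ {−4, ..., 4}, then test f_x and f at those candidates.
  x = -4: f_y(-4, y) = 3*y**2 + 34*y + 6; no integer root y with |y| ≤ 4.
  x = -3: f_y(-3, y) = 3*y**2 + 30*y + 16; no integer root y with |y| ≤ 4.
  x = -2: f_y(-2, y) = 3*y**2 + 26*y + 22; no integer root y with |y| ≤ 4.
  x = -1: f_y(-1, y) = 3*y**2 + 22*y + 24; no integer root y with |y| ≤ 4.
  x = 0: f_y(0, y) = 3*y**2 + 18*y + 22; no integer root y with |y| ≤ 4.
  x = 1: f_y(1, y) = 3*y**2 + 14*y + 16; vanishes at y ∈ {-2}. (1, -2): f_x = 0, f = 0 — SINGULAR.
  x = 2: f_y(2, y) = 3*y**2 + 10*y + 6; no integer root y with |y| ≤ 4.
  x = 3: f_y(3, y) = 3*y**2 + 6*y - 8; no integer root y with |y| ≤ 4.
  x = 4: f_y(4, y) = 3*y**2 + 2*y - 26; no integer root y with |y| ≤ 4.
Only singular point on the grid: (1, -2).
Classify: substitute x = 1 + u, y = -2 + v and expand: f = -2*u**3 - 2*u**2*v - u**2 - 2*u*v**2 + v**3 + v**2.
No constant or linear terms (consistent with a singular point). Quadratic part: -u**2 + v**2. Cubic part: -2*u**3 - 2*u**2*v - 2*u*v**2 + v**3.
The quadratic part v**2 - u**2 = (v − u)(v + u) splits into two distinct linear factors, so there are two distinct tangent lines y − -2 = ±(x − 1) — this is a node (ordinary double point).
Classification: node.


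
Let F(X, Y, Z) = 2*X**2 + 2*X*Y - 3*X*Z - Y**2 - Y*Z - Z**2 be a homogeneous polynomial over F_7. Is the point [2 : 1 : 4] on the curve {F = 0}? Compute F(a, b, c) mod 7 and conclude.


F(2,1,4) ≡ 2 (mod 7); P is NOT on the curve.

Evaluate F(2, 1, 4) term-by-term (mod 7).
  2*X**2 ↦ 2·4·1·1 = 8
  2*X*Y ↦ 2·2·1·1 = 4
  -3*X*Z ↦ -3·2·1·4 = -24
  -Y**2 ↦ -1·1·1·1 = -1
  -Y*Z ↦ -1·1·1·4 = -4
  -Z**2 ↦ -1·1·1·16 = -16
Sum: F(2, 1, 4) = (8) + (4) + (-24) + (-1) + (-4) + (-16) = -33.
Reducing mod 7: -33 ≡ 2 (mod 7).
Since F(a, b, c) ≡ 2 ≠ 0 (mod 7), P does NOT lie on the curve.


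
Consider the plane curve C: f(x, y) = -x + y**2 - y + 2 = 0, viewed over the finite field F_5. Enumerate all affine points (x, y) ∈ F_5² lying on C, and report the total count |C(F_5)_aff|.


Affine F_5-points: {(2, 0), (2, 1), (3, 3), (4, 2), (4, 4)}; count = 5.

For each of the 25 pairs (x, y) ∈ F_5², evaluate f(x, y) mod 5. Record the zeros.
  x = 0: [0↦2, 1↦2, 2↦4, 3↦3, 4↦4]  zeros at y ∈ ∅
  x = 1: [0↦1, 1↦1, 2↦3, 3↦2, 4↦3]  zeros at y ∈ ∅
  x = 2: [0↦0, 1↦0, 2↦2, 3↦1, 4↦2]  zeros at y ∈ {0, 1}
  x = 3: [0↦4, 1↦4, 2↦1, 3↦0, 4↦1]  zeros at y ∈ {3}
  x = 4: [0↦3, 1↦3, 2↦0, 3↦4, 4↦0]  zeros at y ∈ {2, 4}
Collecting zeros: affine points = {(2, 0), (2, 1), (3, 3), (4, 2), (4, 4)}.
Total count |C(F_5)_aff| = 5.


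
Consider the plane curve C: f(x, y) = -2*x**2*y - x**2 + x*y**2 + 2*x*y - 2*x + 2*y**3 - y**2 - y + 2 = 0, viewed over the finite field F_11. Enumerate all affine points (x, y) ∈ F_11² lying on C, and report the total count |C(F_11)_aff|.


Affine F_11-points: {(0, 3), (0, 4), (0, 10), (1, 1), (3, 1), (3, 10), (4, 0), (4, 2), (5, 0), (5, 3), (5, 6), (6, 2), (7, 6), (9, 9), (10, 9)}; count = 15.

For each of the 121 pairs (x, y) ∈ F_11², evaluate f(x, y) mod 11. Record the zeros.
  x = 0: [0↦2, 1↦2, 2↦1, 3↦0, 4↦0, 5↦2, 6↦7, 7↦5, 8↦8, 9↦6, 10↦0]  zeros at y ∈ {3, 4, 10}
  x = 1: [0↦10, 1↦0, 2↦2, 3↦6, 4↦2, 5↦2, 6↦7, 7↦7, 8↦3, 9↦7, 10↦9]  zeros at y ∈ {1}
  x = 2: [0↦5, 1↦3, 2↦4, 3↦9, 4↦8, 5↦2, 6↦3, 7↦1, 8↦8, 9↦3, 10↦9]  zeros at y ∈ ∅
  x = 3: [0↦9, 1↦0, 2↦7, 3↦9, 4↦7, 5↦2, 6↦6, 7↦9, 8↦1, 9↦5, 10↦0]  zeros at y ∈ {1, 10}
  x = 4: [0↦0, 1↦2, 2↦0, 3↦6, 4↦10, 5↦2, 6↦5, 7↦9, 8↦4, 9↦2, 10↦4]  zeros at y ∈ {0, 2}
  x = 5: [0↦0, 1↦9, 2↦5, 3↦0, 4↦6, 5↦2, 6↦0, 7↦1, 8↦6, 9↦5, 10↦10]  zeros at y ∈ {0, 3, 6}
  x = 6: [0↦9, 1↦10, 2↦0, 3↦2, 4↦6, 5↦2, 6↦2, 7↦7, 8↦7, 9↦3, 10↦7]  zeros at y ∈ {2}
  x = 7: [0↦5, 1↦5, 2↦7, 3↦1, 4↦10, 5↦2, 6↦0, 7↦5, 8↦7, 9↦7, 10↦6]  zeros at y ∈ {6}
  x = 8: [0↦10, 1↦5, 2↦4, 3↦8, 4↦7, 5↦2, 6↦5, 7↦6, 8↦6, 9↦6, 10↦7]  zeros at y ∈ ∅
  x = 9: [0↦2, 1↦10, 2↦2, 3↦1, 4↦8, 5↦2, 6↦6, 7↦10, 8↦4, 9↦0, 10↦10]  zeros at y ∈ {9}
  x = 10: [0↦3, 1↦9, 2↦1, 3↦2, 4↦2, 5↦2, 6↦3, 7↦6, 8↦1, 9↦0, 10↦4]  zeros at y ∈ {9}
Collecting zeros: affine points = {(0, 3), (0, 4), (0, 10), (1, 1), (3, 1), (3, 10), (4, 0), (4, 2), (5, 0), (5, 3), (5, 6), (6, 2), (7, 6), (9, 9), (10, 9)}.
Total count |C(F_11)_aff| = 15.


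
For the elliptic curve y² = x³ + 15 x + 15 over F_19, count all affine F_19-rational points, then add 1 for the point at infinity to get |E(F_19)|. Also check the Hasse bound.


Affine points = {(3, 7), (3, 12), (4, 5), (4, 14), (5, 5), (5, 14), (6, 6), (6, 13), (7, 8), (7, 11), (8, 1), (8, 18), (9, 9), (9, 10), (10, 5), (10, 14), (12, 2), (12, 17), (14, 9), (14, 10), (15, 9), (15, 10), (16, 0)}; affine count = 23; |E(F_19)| = 24.

Discriminant check: Δ ∝ 4a³ + 27b² = 4·15³ + 27·15² = 4·3375 + 27·225 ≡ 5 (mod 19). Nonzero ⇒ E is nonsingular.
For each x ∈ F_19, compute rhs = x³ + 15·x + 15 mod 19, then count y ∈ F_19 with y² ≡ rhs.
  x = 0: rhs = 15, matching y values: none (0 points).
  x = 1: rhs = 12, matching y values: none (0 points).
  x = 2: rhs = 15, matching y values: none (0 points).
  x = 3: rhs = 11, matching y values: 7, 12 (2 points).
  x = 4: rhs = 6, matching y values: 5, 14 (2 points).
  x = 5: rhs = 6, matching y values: 5, 14 (2 points).
  x = 6: rhs = 17, matching y values: 6, 13 (2 points).
  x = 7: rhs = 7, matching y values: 8, 11 (2 points).
  x = 8: rhs = 1, matching y values: 1, 18 (2 points).
  x = 9: rhs = 5, matching y values: 9, 10 (2 points).
  x = 10: rhs = 6, matching y values: 5, 14 (2 points).
  x = 11: rhs = 10, matching y values: none (0 points).
  x = 12: rhs = 4, matching y values: 2, 17 (2 points).
  x = 13: rhs = 13, matching y values: none (0 points).
  x = 14: rhs = 5, matching y values: 9, 10 (2 points).
  x = 15: rhs = 5, matching y values: 9, 10 (2 points).
  x = 16: rhs = 0, matching y values: 0 (1 points).
  x = 17: rhs = 15, matching y values: none (0 points).
  x = 18: rhs = 18, matching y values: none (0 points).
Total affine count: 23.
Full point count |E(F_19)| = 23 + 1 = 24.
Hasse bound: |24 − (19+1)| = |4| = 4 ≤ 2√19 ≈ 8.7178 ✓.


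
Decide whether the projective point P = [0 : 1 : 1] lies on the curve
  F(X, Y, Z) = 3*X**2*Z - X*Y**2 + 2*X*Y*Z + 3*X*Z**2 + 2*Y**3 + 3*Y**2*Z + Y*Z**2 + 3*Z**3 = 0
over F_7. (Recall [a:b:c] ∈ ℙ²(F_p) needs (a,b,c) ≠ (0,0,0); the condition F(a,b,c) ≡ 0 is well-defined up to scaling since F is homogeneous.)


F(0,1,1) ≡ 2 (mod 7); P is NOT on the curve.

Evaluate F(0, 1, 1) term-by-term (mod 7).
  3*X**2*Z ↦ 3·0·1·1 = 0
  -X*Y**2 ↦ -1·0·1·1 = 0
  2*X*Y*Z ↦ 2·0·1·1 = 0
  3*X*Z**2 ↦ 3·0·1·1 = 0
  2*Y**3 ↦ 2·1·1·1 = 2
  3*Y**2*Z ↦ 3·1·1·1 = 3
  Y*Z**2 ↦ 1·1·1·1 = 1
  3*Z**3 ↦ 3·1·1·1 = 3
Sum: F(0, 1, 1) = (0) + (0) + (0) + (0) + (2) + (3) + (1) + (3) = 9.
Reducing mod 7: 9 ≡ 2 (mod 7).
Since F(a, b, c) ≡ 2 ≠ 0 (mod 7), P does NOT lie on the curve.


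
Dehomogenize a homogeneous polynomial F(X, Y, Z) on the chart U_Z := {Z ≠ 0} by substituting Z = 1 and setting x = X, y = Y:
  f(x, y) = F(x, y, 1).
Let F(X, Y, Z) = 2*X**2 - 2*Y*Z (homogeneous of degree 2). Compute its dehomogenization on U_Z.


f(x, y) = 2*x**2 - 2*y

On U_Z we set Z = 1. Each monomial c·X^i·Y^j·Z^k in F becomes c·x^i·y^j·1^k = c·x^i·y^j.
Substituting Z = 1: F(X, Y, 1) = 2*x**2 - 2*y.
Note: deg(f) ≤ deg(F) = 2; strict inequality happens when F is divisible by Z (lost terms).


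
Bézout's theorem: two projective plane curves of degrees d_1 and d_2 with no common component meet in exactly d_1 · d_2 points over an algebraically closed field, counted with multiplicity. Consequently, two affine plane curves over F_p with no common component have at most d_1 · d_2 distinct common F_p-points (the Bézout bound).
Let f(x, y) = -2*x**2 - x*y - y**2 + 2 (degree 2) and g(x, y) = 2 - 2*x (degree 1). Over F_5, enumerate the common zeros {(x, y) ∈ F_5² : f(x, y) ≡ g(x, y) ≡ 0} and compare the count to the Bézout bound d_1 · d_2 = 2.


Common zeros: {(1, 0), (1, 4)}; count = 2; Bézout bound = 2.

deg(f) = 2, deg(g) = 1, so Bézout bound = 2.
Scan x ∈ F_5. For each x, list the y ∈ F_5 with f(x, y) ≡ 0 and those with g(x, y) ≡ 0 (mod 5); the common zeros in that column are the intersection.
  x = 0: f ≡ 0 at y ∈ ∅; g ≡ 0 at y ∈ ∅; common: ∅.
  x = 1: f ≡ 0 at y ∈ {0, 4}; g ≡ 0 at y ∈ {0, 1, 2, 3, 4}; common: {0, 4}.
  x = 2: f ≡ 0 at y ∈ {4}; g ≡ 0 at y ∈ ∅; common: ∅.
  x = 3: f ≡ 0 at y ∈ {1}; g ≡ 0 at y ∈ ∅; common: ∅.
  x = 4: f ≡ 0 at y ∈ {0, 1}; g ≡ 0 at y ∈ ∅; common: ∅.
Collecting: common zeros = {(1, 0), (1, 4)}, so the count is 2.
Comparison with the Bézout bound: 2 ≤ 2 = deg(f)·deg(g), as expected for curves with no common component (the bound is attained).


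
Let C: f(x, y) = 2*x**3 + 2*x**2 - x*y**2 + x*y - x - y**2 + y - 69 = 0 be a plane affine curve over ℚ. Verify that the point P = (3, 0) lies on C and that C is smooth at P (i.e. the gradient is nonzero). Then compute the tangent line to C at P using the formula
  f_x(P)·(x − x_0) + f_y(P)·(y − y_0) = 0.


Tangent line at P: 65*x + 4*y - 195 = 0.

Step 1: f(3, 0) = 0, so P lies on C.
Step 2: partial derivatives
  f_x(x, y) = 6*x**2 + 4*x - y**2 + y - 1, f_y(x, y) = -2*x*y + x - 2*y + 1.
  f_x(P) = 65, f_y(P) = 4 (gradient nonzero, so P is smooth).
Step 3: tangent line at P: 65·(x − 3) + 4·(y − 0) = 0.
Expanding: 65*x + 4*y - 195 = 0.


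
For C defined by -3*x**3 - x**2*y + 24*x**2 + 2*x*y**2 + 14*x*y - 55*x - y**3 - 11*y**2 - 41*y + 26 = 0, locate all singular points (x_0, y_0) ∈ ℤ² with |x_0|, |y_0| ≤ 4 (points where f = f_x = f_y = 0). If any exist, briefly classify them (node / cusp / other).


Singular points: {(3, -2)}; classification: node.

Compute partial derivatives:
  f_x = -9*x**2 - 2*x*y + 48*x + 2*y**2 + 14*y - 55.
  f_y = -x**2 + 4*x*y + 14*x - 3*y**2 - 22*y - 41.
Scan x_0 ∈ {−4, ..., 4}. For each x_0, f_y(x_0, y) is a polynomial in y; find its integer roots y ∈ {−4, ..., 4}, then test f_x and f at those candidates.
  x = -4: f_y(-4, y) = -3*y**2 - 38*y - 113; no integer root y with |y| ≤ 4.
  x = -3: f_y(-3, y) = -3*y**2 - 34*y - 92; no integer root y with |y| ≤ 4.
  x = -2: f_y(-2, y) = -3*y**2 - 30*y - 73; no integer root y with |y| ≤ 4.
  x = -1: f_y(-1, y) = -3*y**2 - 26*y - 56; vanishes at y ∈ {-4}. (-1, -4): f_x = -144 ≠ 0.
  x = 0: f_y(0, y) = -3*y**2 - 22*y - 41; no integer root y with |y| ≤ 4.
  x = 1: f_y(1, y) = -3*y**2 - 18*y - 28; no integer root y with |y| ≤ 4.
  x = 2: f_y(2, y) = -3*y**2 - 14*y - 17; no integer root y with |y| ≤ 4.
  x = 3: f_y(3, y) = -3*y**2 - 10*y - 8; vanishes at y ∈ {-2}. (3, -2): f_x = 0, f = 0 — SINGULAR.
  x = 4: f_y(4, y) = -3*y**2 - 6*y - 1; no integer root y with |y| ≤ 4.
Only singular point on the grid: (3, -2).
Classify: substitute x = 3 + u, y = -2 + v and expand: f = -3*u**3 - u**2*v - u**2 + 2*u*v**2 - v**3 + v**2.
No constant or linear terms (consistent with a singular point). Quadratic part: -u**2 + v**2. Cubic part: -3*u**3 - u**2*v + 2*u*v**2 - v**3.
The quadratic part v**2 - u**2 = (v − u)(v + u) splits into two distinct linear factors, so there are two distinct tangent lines y − -2 = ±(x − 3) — this is a node (ordinary double point).
Classification: node.
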